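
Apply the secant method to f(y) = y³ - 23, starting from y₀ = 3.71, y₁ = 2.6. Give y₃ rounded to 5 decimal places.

2.84979

f(y_0) = 28.064811, f(y_1) = -5.424000
y_2 = 2.600000 - (-5.424000)·(2.600000 - 3.710000)/(-5.424000 - (28.064811)) = 2.779781; f(y_2) = -1.520133
y_3 = 2.779781 - (-1.520133)·(2.779781 - 2.600000)/(-1.520133 - (-5.424000)) = 2.849786; f(y_3) = 0.143904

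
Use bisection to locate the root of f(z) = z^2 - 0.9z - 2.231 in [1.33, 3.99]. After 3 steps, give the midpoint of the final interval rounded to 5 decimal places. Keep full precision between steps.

f(1.330000) = -1.659100, f(3.990000) = 10.098100 (opposite signs)
step 1: m = 2.660000, f(m) = 2.450600 > 0 → root in [1.330000, 2.660000]
step 2: m = 1.995000, f(m) = -0.046475 < 0 → root in [1.995000, 2.660000]
step 3: m = 2.327500, f(m) = 1.091506 > 0 → root in [1.995000, 2.327500]
Midpoint of [1.995000, 2.327500] = 2.161250

2.16125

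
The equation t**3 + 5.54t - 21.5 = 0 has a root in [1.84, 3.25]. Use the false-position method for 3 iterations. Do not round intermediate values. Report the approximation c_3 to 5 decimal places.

2.12315

False-position update: c = (a·f(b) − b·f(a))/(f(b) − f(a)); replace the endpoint whose sign matches f(c).
f(1.840000) = -5.076896, f(3.250000) = 30.833125
step 1: c = 2.039343, f(c) = -1.720570 < 0 → new bracket [2.039343, 3.250000]
step 2: c = 2.103331, f(c) = -0.542416 < 0 → new bracket [2.103331, 3.250000]
step 3: c = 2.123154, f(c) = -0.167010 < 0 → new bracket [2.123154, 3.250000]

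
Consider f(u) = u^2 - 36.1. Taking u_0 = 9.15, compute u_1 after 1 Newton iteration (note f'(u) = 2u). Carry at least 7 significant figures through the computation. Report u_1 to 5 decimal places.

u_0 = 9.150000: f = 47.622500, f' = 18.300000 → u_1 = 9.150000 - (47.622500)/(18.300000) = 6.547678

6.54768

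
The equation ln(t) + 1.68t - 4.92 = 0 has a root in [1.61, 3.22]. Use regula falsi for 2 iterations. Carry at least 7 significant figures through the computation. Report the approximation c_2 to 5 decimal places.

False-position update: c = (a·f(b) − b·f(a))/(f(b) − f(a)); replace the endpoint whose sign matches f(c).
f(1.610000) = -1.738966, f(3.220000) = 1.658981
step 1: c = 2.433949, f(c) = 0.058549 > 0 → new bracket [1.610000, 2.433949]
step 2: c = 2.407111, f(c) = 0.002374 > 0 → new bracket [1.610000, 2.407111]

2.40711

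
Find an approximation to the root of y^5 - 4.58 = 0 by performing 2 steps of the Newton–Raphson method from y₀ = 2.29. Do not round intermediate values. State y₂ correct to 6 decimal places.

Newton update: y ← y − f(y)/f'(y).
f'(y) = 5y⁴
y_0 = 2.290000: f = 58.396339, f' = 137.502924 → y_1 = 2.290000 - (58.396339)/(137.502924) = 1.865308
y_1 = 1.865308: f = 18.001522, f' = 60.530265 → y_2 = 1.865308 - (18.001522)/(60.530265) = 1.567911

1.567911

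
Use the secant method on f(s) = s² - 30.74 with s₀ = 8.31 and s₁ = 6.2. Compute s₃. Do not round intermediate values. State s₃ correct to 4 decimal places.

f(s_0) = 38.316100, f(s_1) = 7.700000
s_2 = 6.200000 - (7.700000)·(6.200000 - 8.310000)/(7.700000 - (38.316100)) = 5.669331; f(s_2) = 1.401320
s_3 = 5.669331 - (1.401320)·(5.669331 - 6.200000)/(1.401320 - (7.700000)) = 5.551269; f(s_3) = 0.076591

5.5513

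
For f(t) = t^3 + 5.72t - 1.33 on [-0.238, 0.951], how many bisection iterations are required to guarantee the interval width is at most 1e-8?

27

Initial width b − a = 0.951 − -0.238 = 1.189000.
After n steps the width is (b−a)/2^n; need (b−a)/2^n ≤ 1e-8.
So n ≥ log₂(1.189000/1e-8) = log₂(118900000.0000) ≈ 26.8252.
Hence n = 27.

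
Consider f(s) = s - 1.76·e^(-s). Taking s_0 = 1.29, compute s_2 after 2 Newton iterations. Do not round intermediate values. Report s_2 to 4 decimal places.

0.7944

f'(s) = 1 + 1.76·e^(-s)
s_0 = 1.290000: f = 0.805523, f' = 1.484477 → s_1 = 1.290000 - (0.805523)/(1.484477) = 0.747369
s_1 = 0.747369: f = -0.086187, f' = 1.833556 → s_2 = 0.747369 - (-0.086187)/(1.833556) = 0.794374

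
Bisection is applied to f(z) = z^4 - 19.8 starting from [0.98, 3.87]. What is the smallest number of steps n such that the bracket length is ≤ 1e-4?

Initial width b − a = 3.87 − 0.98 = 2.890000.
After n steps the width is (b−a)/2^n; need (b−a)/2^n ≤ 1e-4.
So n ≥ log₂(2.890000/1e-4) = log₂(28900.0000) ≈ 14.8188.
Hence n = 15.

15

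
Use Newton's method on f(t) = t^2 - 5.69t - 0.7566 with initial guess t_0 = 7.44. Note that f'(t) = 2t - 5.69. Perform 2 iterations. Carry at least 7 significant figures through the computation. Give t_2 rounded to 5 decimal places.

t_0 = 7.440000: f = 12.263400, f' = 9.190000 → t_1 = 7.440000 - (12.263400)/(9.190000) = 6.105571
t_1 = 6.105571: f = 1.780700, f' = 6.521143 → t_2 = 6.105571 - (1.780700)/(6.521143) = 5.832506

5.83251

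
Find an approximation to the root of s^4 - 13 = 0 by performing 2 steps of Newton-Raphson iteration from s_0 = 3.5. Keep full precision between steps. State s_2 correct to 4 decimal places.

f'(s) = 4s^3
s_0 = 3.500000: f = 137.062500, f' = 171.500000 → s_1 = 3.500000 - (137.062500)/(171.500000) = 2.700802
s_1 = 2.700802: f = 40.207251, f' = 78.802158 → s_2 = 2.700802 - (40.207251)/(78.802158) = 2.190571

2.1906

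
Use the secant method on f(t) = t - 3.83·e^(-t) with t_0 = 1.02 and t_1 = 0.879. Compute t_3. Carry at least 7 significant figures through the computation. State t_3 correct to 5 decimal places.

1.17748

f(t_0) = -0.361079, f(t_1) = -0.711208
t_2 = 0.879000 - (-0.711208)·(0.879000 - 1.020000)/(-0.711208 - (-0.361079)) = 1.165409; f(t_2) = -0.028765
t_3 = 1.165409 - (-0.028765)·(1.165409 - 0.879000)/(-0.028765 - (-0.711208)) = 1.177482; f(t_3) = -0.002363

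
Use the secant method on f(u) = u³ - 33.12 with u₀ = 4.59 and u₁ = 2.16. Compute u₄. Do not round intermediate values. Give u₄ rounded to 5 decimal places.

f(u_0) = 63.582579, f(u_1) = -23.042304
u_2 = 2.160000 - (-23.042304)·(2.160000 - 4.590000)/(-23.042304 - (63.582579)) = 2.806382; f(u_2) = -11.017544
u_3 = 2.806382 - (-11.017544)·(2.806382 - 2.160000)/(-11.017544 - (-23.042304)) = 3.398623; f(u_3) = 6.136250
u_4 = 3.398623 - (6.136250)·(3.398623 - 2.806382)/(6.136250 - (-11.017544)) = 3.186767; f(u_4) = -0.756852

3.18677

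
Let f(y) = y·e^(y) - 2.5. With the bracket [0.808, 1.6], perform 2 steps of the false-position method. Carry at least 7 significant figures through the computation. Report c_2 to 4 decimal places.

f(0.808000) = -0.687319, f(1.600000) = 5.424852
step 1: c = 0.897061, f(c) = -0.300060 < 0 → new bracket [0.897061, 1.600000]
step 2: c = 0.933904, f(c) = -0.123751 < 0 → new bracket [0.933904, 1.600000]

0.9339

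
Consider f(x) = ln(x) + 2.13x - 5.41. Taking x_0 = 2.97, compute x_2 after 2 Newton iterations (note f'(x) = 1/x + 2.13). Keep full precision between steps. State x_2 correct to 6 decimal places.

x_0 = 2.970000: f = 2.004662, f' = 2.466700 → x_1 = 2.970000 - (2.004662)/(2.466700) = 2.157310
x_1 = 2.157310: f = -0.046067, f' = 2.593540 → x_2 = 2.157310 - (-0.046067)/(2.593540) = 2.175072

2.175072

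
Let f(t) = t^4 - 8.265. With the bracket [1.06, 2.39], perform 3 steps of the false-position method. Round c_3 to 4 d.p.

f(1.060000) = -7.002523, f(2.390000) = 24.363086
step 1: c = 1.356929, f(c) = -4.874776 < 0 → new bracket [1.356929, 2.390000]
step 2: c = 1.529171, f(c) = -2.797054 < 0 → new bracket [1.529171, 2.390000]
step 3: c = 1.617822, f(c) = -1.414482 < 0 → new bracket [1.617822, 2.390000]

1.6178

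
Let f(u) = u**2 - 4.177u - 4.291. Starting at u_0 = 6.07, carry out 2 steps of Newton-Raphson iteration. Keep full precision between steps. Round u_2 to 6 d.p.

f'(u) = 2u - 4.177
u_0 = 6.070000: f = 7.199510, f' = 7.963000 → u_1 = 6.070000 - (7.199510)/(7.963000) = 5.165880
u_1 = 5.165880: f = 0.817434, f' = 6.154759 → u_2 = 5.165880 - (0.817434)/(6.154759) = 5.033066

5.033066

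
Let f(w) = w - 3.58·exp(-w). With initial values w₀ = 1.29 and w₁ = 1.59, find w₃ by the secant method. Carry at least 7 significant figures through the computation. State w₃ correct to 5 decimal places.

f(w_0) = 0.304531, f(w_1) = 0.859946
w_2 = 1.590000 - (0.859946)·(1.590000 - 1.290000)/(0.859946 - (0.304531)) = 1.125512; f(w_2) = -0.036149
w_3 = 1.125512 - (-0.036149)·(1.125512 - 1.590000)/(-0.036149 - (0.859946)) = 1.144250; f(w_3) = 0.004153

1.14425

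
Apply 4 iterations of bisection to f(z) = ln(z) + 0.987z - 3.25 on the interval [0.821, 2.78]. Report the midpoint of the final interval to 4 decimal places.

2.3515

f(0.821000) = -2.636905, f(2.780000) = 0.516311 (opposite signs)
step 1: m = 1.800500, f(m) = -0.884842 < 0 → root in [1.800500, 2.780000]
step 2: m = 2.290250, f(m) = -0.160862 < 0 → root in [2.290250, 2.780000]
step 3: m = 2.535125, f(m) = 0.182411 > 0 → root in [2.290250, 2.535125]
step 4: m = 2.412687, f(m) = 0.012064 > 0 → root in [2.290250, 2.412687]
Midpoint of [2.290250, 2.412687] = 2.351469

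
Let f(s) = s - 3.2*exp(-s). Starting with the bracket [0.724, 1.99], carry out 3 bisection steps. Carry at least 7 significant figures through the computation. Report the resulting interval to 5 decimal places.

[1.04050, 1.19875]

f(0.724000) = -0.827389, f(1.990000) = 1.552575 (opposite signs)
step 1: m = 1.357000, f(m) = 0.533218 > 0 → root in [0.724000, 1.357000]
step 2: m = 1.040500, f(m) = -0.089990 < 0 → root in [1.040500, 1.357000]
step 3: m = 1.198750, f(m) = 0.233723 > 0 → root in [1.040500, 1.198750]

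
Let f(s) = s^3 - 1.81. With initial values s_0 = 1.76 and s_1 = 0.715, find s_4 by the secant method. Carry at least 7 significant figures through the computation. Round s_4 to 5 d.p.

1.19485

Secant update: s_(k+1) = s_k − f(s_k)·(s_k − s_(k-1))/(f(s_k) − f(s_(k-1))).
f(s_0) = 3.641776, f(s_1) = -1.444474
s_2 = 0.715000 - (-1.444474)·(0.715000 - 1.760000)/(-1.444474 - (3.641776)) = 1.011776; f(s_2) = -0.774255
s_3 = 1.011776 - (-0.774255)·(1.011776 - 0.715000)/(-0.774255 - (-1.444474)) = 1.354619; f(s_3) = 0.675717
s_4 = 1.354619 - (0.675717)·(1.354619 - 1.011776)/(0.675717 - (-0.774255)) = 1.194847; f(s_4) = -0.104165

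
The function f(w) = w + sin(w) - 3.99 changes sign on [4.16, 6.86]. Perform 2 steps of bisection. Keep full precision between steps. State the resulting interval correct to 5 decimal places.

[4.83500, 5.51000]

f(4.160000) = -0.681273, f(6.860000) = 3.415357 (opposite signs)
step 1: m = 5.510000, f(m) = 0.821582 > 0 → root in [4.160000, 5.510000]
step 2: m = 4.835000, f(m) = -0.147493 < 0 → root in [4.835000, 5.510000]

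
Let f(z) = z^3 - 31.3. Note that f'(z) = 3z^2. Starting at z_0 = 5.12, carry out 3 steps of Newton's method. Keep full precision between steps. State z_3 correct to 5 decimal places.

Newton update: z ← z − f(z)/f'(z).
z_0 = 5.120000: f = 102.917728, f' = 78.643200 → z_1 = 5.120000 - (102.917728)/(78.643200) = 3.811333
z_1 = 3.811333: f = 24.064429, f' = 43.578787 → z_2 = 3.811333 - (24.064429)/(43.578787) = 3.259128
z_2 = 3.259128: f = 3.318191, f' = 31.865752 → z_3 = 3.259128 - (3.318191)/(31.865752) = 3.154998

3.15500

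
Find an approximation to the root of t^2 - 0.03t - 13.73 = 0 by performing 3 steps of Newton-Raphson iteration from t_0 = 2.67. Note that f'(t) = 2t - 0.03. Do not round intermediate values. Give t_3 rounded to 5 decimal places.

t_0 = 2.670000: f = -6.681200, f' = 5.310000 → t_1 = 2.670000 - (-6.681200)/(5.310000) = 3.928230
t_1 = 3.928230: f = 1.583142, f' = 7.826460 → t_2 = 3.928230 - (1.583142)/(7.826460) = 3.725949
t_2 = 3.725949: f = 0.040918, f' = 7.421898 → t_3 = 3.725949 - (0.040918)/(7.421898) = 3.720436

3.72044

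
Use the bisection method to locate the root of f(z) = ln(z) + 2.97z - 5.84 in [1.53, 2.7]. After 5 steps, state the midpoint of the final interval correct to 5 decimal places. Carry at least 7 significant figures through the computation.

1.76766

f(1.530000) = -0.870632, f(2.700000) = 3.172252 (opposite signs)
step 1: m = 2.115000, f(m) = 1.190605 > 0 → root in [1.530000, 2.115000]
step 2: m = 1.822500, f(m) = 0.173034 > 0 → root in [1.530000, 1.822500]
step 3: m = 1.676250, f(m) = -0.344978 < 0 → root in [1.676250, 1.822500]
step 4: m = 1.749375, f(m) = -0.085098 < 0 → root in [1.749375, 1.822500]
step 5: m = 1.785938, f(m) = 0.044178 > 0 → root in [1.749375, 1.785938]
Midpoint of [1.749375, 1.785938] = 1.767656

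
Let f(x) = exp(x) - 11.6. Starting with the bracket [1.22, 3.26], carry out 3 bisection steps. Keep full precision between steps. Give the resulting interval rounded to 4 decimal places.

[2.2400, 2.4950]

f(1.220000) = -8.212812, f(3.260000) = 14.449537 (opposite signs)
step 1: m = 2.240000, f(m) = -2.206669 < 0 → root in [2.240000, 3.260000]
step 2: m = 2.750000, f(m) = 4.042632 > 0 → root in [2.240000, 2.750000]
step 3: m = 2.495000, f(m) = 0.521734 > 0 → root in [2.240000, 2.495000]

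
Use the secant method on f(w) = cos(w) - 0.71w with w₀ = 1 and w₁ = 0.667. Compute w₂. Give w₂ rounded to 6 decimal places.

f(w_0) = -0.169698, f(w_1) = 0.312111
w_2 = 0.667000 - (0.312111)·(0.667000 - 1.000000)/(0.312111 - (-0.169698)) = 0.882714; f(w_2) = 0.008330

0.882714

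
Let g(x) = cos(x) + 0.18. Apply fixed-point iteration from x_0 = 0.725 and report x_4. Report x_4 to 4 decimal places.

0.8082

x_1 = g(0.725000) = 0.928499
x_2 = g(0.928499) = 0.779036
x_3 = g(0.779036) = 0.891591
x_4 = g(0.891591) = 0.808175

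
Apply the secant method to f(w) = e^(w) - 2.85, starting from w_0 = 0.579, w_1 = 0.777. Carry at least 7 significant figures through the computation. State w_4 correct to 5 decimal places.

f(w_0) = -1.065747, f(w_1) = -0.675062
w_2 = 0.777000 - (-0.675062)·(0.777000 - 0.579000)/(-0.675062 - (-1.065747)) = 1.119124; f(w_2) = 0.212169
w_3 = 1.119124 - (0.212169)·(1.119124 - 0.777000)/(0.212169 - (-0.675062)) = 1.037309; f(w_3) = -0.028385
w_4 = 1.037309 - (-0.028385)·(1.037309 - 1.119124)/(-0.028385 - (0.212169)) = 1.046963; f(w_4) = -0.001013

1.04696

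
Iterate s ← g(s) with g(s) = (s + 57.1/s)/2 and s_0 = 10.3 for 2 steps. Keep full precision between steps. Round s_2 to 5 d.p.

7.56488

s_1 = g(10.300000) = 7.921845
s_2 = g(7.921845) = 7.564881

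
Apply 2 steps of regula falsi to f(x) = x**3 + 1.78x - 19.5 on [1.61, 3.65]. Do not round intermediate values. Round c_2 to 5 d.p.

2.35375

f(1.610000) = -12.460919, f(3.650000) = 35.624125
step 1: c = 2.138652, f(c) = -5.911357 < 0 → new bracket [2.138652, 3.650000]
step 2: c = 2.353748, f(c) = -2.270252 < 0 → new bracket [2.353748, 3.650000]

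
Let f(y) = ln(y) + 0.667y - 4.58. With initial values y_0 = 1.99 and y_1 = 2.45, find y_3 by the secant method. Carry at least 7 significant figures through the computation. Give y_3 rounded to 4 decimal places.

f(y_0) = -2.564535, f(y_1) = -2.049762
y_2 = 2.450000 - (-2.049762)·(2.450000 - 1.990000)/(-2.049762 - (-2.564535)) = 4.281661; f(y_2) = -0.269791
y_3 = 4.281661 - (-0.269791)·(4.281661 - 2.450000)/(-0.269791 - (-2.049762)) = 4.559287; f(y_3) = -0.021789

4.5593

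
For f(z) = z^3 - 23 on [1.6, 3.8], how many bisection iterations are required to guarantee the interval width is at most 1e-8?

28

Initial width b − a = 3.8 − 1.6 = 2.200000.
After n steps the width is (b−a)/2^n; need (b−a)/2^n ≤ 1e-8.
So n ≥ log₂(2.200000/1e-8) = log₂(220000000.0000) ≈ 27.7129.
Hence n = 28.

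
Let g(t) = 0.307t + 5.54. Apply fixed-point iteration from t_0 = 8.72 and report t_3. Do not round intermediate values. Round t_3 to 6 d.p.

t_1 = g(8.720000) = 8.217040
t_2 = g(8.217040) = 8.062631
t_3 = g(8.062631) = 8.015228

8.015228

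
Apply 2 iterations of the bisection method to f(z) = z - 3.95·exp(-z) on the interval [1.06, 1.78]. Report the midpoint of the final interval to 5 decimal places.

f(1.060000) = -0.308500, f(1.780000) = 1.113879 (opposite signs)
step 1: m = 1.420000, f(m) = 0.465230 > 0 → root in [1.060000, 1.420000]
step 2: m = 1.240000, f(m) = 0.096932 > 0 → root in [1.060000, 1.240000]
Midpoint of [1.060000, 1.240000] = 1.150000

1.15000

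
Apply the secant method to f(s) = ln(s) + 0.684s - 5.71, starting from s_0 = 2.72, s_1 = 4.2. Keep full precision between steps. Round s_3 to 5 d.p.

f(s_0) = -2.848888, f(s_1) = -1.402115
s_2 = 4.200000 - (-1.402115)·(4.200000 - 2.720000)/(-1.402115 - (-2.848888)) = 5.634317; f(s_2) = -0.127251
s_3 = 5.634317 - (-0.127251)·(5.634317 - 4.200000)/(-0.127251 - (-1.402115)) = 5.777484; f(s_3) = -0.004233

5.77748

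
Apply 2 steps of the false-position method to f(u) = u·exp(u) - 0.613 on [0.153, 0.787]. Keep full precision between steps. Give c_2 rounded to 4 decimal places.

0.3856

False-position update: c = (a·f(b) − b·f(a))/(f(b) − f(a)); replace the endpoint whose sign matches f(c).
f(0.153000) = -0.434705, f(0.787000) = 1.115879
step 1: c = 0.330742, f(c) = -0.152608 < 0 → new bracket [0.330742, 0.787000]
step 2: c = 0.385633, f(c) = -0.045910 < 0 → new bracket [0.385633, 0.787000]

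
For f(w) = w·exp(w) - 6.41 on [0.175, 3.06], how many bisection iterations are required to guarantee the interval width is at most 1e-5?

19

Initial width b − a = 3.06 − 0.175 = 2.885000.
After n steps the width is (b−a)/2^n; need (b−a)/2^n ≤ 1e-5.
So n ≥ log₂(2.885000/1e-5) = log₂(288500.0000) ≈ 18.1382.
Hence n = 19.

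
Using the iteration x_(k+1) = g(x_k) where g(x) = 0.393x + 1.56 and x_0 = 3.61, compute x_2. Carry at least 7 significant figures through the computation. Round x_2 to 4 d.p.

x_1 = g(3.610000) = 2.978730
x_2 = g(2.978730) = 2.730641

2.7306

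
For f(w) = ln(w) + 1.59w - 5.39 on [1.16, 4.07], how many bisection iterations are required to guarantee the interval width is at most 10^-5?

19

Initial width b − a = 4.07 − 1.16 = 2.910000.
After n steps the width is (b−a)/2^n; need (b−a)/2^n ≤ 10^-5.
So n ≥ log₂(2.910000/10^-5) = log₂(291000.0000) ≈ 18.1507.
Hence n = 19.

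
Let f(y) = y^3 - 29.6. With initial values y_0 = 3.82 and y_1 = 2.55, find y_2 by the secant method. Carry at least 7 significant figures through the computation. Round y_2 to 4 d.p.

f(y_0) = 26.142968, f(y_1) = -13.018625
y_2 = 2.550000 - (-13.018625)·(2.550000 - 3.820000)/(-13.018625 - (26.142968)) = 2.972191; f(y_2) = -3.343917

2.9722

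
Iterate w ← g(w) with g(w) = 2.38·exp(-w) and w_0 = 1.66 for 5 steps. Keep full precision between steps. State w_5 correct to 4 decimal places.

0.5813

w_1 = g(1.660000) = 0.452531
w_2 = g(0.452531) = 1.513719
w_3 = g(1.513719) = 0.523814
w_4 = g(0.523814) = 1.409573
w_5 = g(1.409573) = 0.581309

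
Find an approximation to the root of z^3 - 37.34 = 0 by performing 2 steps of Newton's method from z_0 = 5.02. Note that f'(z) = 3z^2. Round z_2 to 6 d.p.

z_0 = 5.020000: f = 89.166008, f' = 75.601200 → z_1 = 5.020000 - (89.166008)/(75.601200) = 3.840574
z_1 = 3.840574: f = 19.308507, f' = 44.250030 → z_2 = 3.840574 - (19.308507)/(44.250030) = 3.404224

3.404224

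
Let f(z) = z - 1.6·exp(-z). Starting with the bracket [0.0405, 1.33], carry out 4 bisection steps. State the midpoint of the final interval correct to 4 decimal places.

0.7255

f(0.040500) = -1.495995, f(1.330000) = 0.906836 (opposite signs)
step 1: m = 0.685250, f(m) = -0.121093 < 0 → root in [0.685250, 1.330000]
step 2: m = 1.007625, f(m) = 0.423489 > 0 → root in [0.685250, 1.007625]
step 3: m = 0.846437, f(m) = 0.160133 > 0 → root in [0.685250, 0.846437]
step 4: m = 0.765844, f(m) = 0.021937 > 0 → root in [0.685250, 0.765844]
Midpoint of [0.685250, 0.765844] = 0.725547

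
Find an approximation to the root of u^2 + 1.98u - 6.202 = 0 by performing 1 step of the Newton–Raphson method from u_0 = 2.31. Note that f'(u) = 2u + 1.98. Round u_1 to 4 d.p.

1.7482

Newton update: u ← u − f(u)/f'(u).
u_0 = 2.310000: f = 3.707900, f' = 6.600000 → u_1 = 2.310000 - (3.707900)/(6.600000) = 1.748197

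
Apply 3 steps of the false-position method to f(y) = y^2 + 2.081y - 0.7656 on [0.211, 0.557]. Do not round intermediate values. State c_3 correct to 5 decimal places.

f(0.211000) = -0.281988, f(0.557000) = 0.703766
step 1: c = 0.309978, f(c) = -0.024450 < 0 → new bracket [0.309978, 0.557000]
step 2: c = 0.318272, f(c) = -0.001980 < 0 → new bracket [0.318272, 0.557000]
step 3: c = 0.318941, f(c) = -0.000159 < 0 → new bracket [0.318941, 0.557000]

0.31894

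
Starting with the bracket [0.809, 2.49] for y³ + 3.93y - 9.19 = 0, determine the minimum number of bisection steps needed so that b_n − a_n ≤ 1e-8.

Initial width b − a = 2.49 − 0.809 = 1.681000.
After n steps the width is (b−a)/2^n; need (b−a)/2^n ≤ 1e-8.
So n ≥ log₂(1.681000/1e-8) = log₂(168100000.0000) ≈ 27.3247.
Hence n = 28.

28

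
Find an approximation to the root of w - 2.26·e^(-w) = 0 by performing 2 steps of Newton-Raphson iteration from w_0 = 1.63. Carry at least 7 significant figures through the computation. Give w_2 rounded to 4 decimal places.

0.9073

f'(w) = 1 + 2.26·e^(-w)
w_0 = 1.630000: f = 1.187199, f' = 1.442801 → w_1 = 1.630000 - (1.187199)/(1.442801) = 0.807157
w_1 = 0.807157: f = -0.201085, f' = 2.008242 → w_2 = 0.807157 - (-0.201085)/(2.008242) = 0.907287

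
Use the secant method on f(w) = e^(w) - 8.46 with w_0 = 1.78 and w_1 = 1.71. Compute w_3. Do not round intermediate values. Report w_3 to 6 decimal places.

2.115990

Secant update: w_(k+1) = w_k − f(w_k)·(w_k − w_(k-1))/(f(w_k) − f(w_(k-1))).
f(w_0) = -2.530144, f(w_1) = -2.931039
w_2 = 1.710000 - (-2.931039)·(1.710000 - 1.780000)/(-2.931039 - (-2.530144)) = 2.221787; f(w_2) = 0.763796
w_3 = 2.221787 - (0.763796)·(2.221787 - 1.710000)/(0.763796 - (-2.931039)) = 2.115990; f(w_3) = -0.162202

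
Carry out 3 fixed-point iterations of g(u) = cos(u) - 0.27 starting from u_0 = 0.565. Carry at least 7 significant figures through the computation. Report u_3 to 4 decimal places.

0.5722

u_1 = g(0.565000) = 0.574589
u_2 = g(0.574589) = 0.569416
u_3 = g(0.569416) = 0.572216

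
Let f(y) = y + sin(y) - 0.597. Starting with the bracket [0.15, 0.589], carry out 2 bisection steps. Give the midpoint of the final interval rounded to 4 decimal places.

0.3146

f(0.150000) = -0.297562, f(0.589000) = 0.547530 (opposite signs)
step 1: m = 0.369500, f(m) = 0.133649 > 0 → root in [0.150000, 0.369500]
step 2: m = 0.259750, f(m) = -0.080411 < 0 → root in [0.259750, 0.369500]
Midpoint of [0.259750, 0.369500] = 0.314625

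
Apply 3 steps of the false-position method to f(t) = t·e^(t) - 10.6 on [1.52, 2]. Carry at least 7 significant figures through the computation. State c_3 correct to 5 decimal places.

f(1.520000) = -3.650218, f(2.000000) = 4.178112
step 1: c = 1.743816, f(c) = -0.626899 < 0 → new bracket [1.743816, 2.000000]
step 2: c = 1.777240, f(c) = -0.090275 < 0 → new bracket [1.777240, 2.000000]
step 3: c = 1.781951, f(c) = -0.012652 < 0 → new bracket [1.781951, 2.000000]

1.78195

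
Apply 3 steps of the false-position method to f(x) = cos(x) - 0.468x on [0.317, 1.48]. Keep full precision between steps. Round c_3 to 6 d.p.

False-position update: c = (a·f(b) − b·f(a))/(f(b) − f(a)); replace the endpoint whose sign matches f(c).
f(0.317000) = 0.801819, f(1.480000) = -0.601968
step 1: c = 0.981285, f(c) = 0.096713 > 0 → new bracket [0.981285, 1.480000]
step 2: c = 1.050319, f(c) = 0.005746 > 0 → new bracket [1.050319, 1.480000]
step 3: c = 1.054381, f(c) = 0.000316 > 0 → new bracket [1.054381, 1.480000]

1.054381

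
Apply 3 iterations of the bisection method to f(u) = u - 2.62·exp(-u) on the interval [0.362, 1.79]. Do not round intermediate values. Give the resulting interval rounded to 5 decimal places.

f(0.362000) = -1.462260, f(1.790000) = 1.352564 (opposite signs)
step 1: m = 1.076000, f(m) = 0.182694 > 0 → root in [0.362000, 1.076000]
step 2: m = 0.719000, f(m) = -0.557567 < 0 → root in [0.719000, 1.076000]
step 3: m = 0.897500, f(m) = -0.170379 < 0 → root in [0.897500, 1.076000]

[0.89750, 1.07600]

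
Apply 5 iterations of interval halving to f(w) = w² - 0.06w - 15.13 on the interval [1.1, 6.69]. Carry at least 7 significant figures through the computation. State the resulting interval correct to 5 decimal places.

f(1.100000) = -13.986000, f(6.690000) = 29.224700 (opposite signs)
step 1: m = 3.895000, f(m) = -0.192675 < 0 → root in [3.895000, 6.690000]
step 2: m = 5.292500, f(m) = 12.563006 > 0 → root in [3.895000, 5.292500]
step 3: m = 4.593750, f(m) = 5.696914 > 0 → root in [3.895000, 4.593750]
step 4: m = 4.244375, f(m) = 2.630057 > 0 → root in [3.895000, 4.244375]
step 5: m = 4.069688, f(m) = 1.188175 > 0 → root in [3.895000, 4.069688]

[3.89500, 4.06969]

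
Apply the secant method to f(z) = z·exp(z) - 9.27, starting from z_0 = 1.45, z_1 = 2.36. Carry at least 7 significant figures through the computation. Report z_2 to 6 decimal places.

1.599391

Secant update: z_(k+1) = z_k − f(z_k)·(z_k − z_(k-1))/(f(z_k) − f(z_(k-1))).
f(z_0) = -3.088484, f(z_1) = 15.724645
z_2 = 2.360000 - (15.724645)·(2.360000 - 1.450000)/(15.724645 - (-3.088484)) = 1.599391; f(z_2) = -1.352982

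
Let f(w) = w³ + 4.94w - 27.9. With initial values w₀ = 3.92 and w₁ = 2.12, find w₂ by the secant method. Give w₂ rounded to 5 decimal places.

Secant update: w_(k+1) = w_k − f(w_k)·(w_k − w_(k-1))/(f(w_k) − f(w_(k-1))).
f(w_0) = 51.701088, f(w_1) = -7.899072
w_2 = 2.120000 - (-7.899072)·(2.120000 - 3.920000)/(-7.899072 - (51.701088)) = 2.358562; f(w_2) = -3.128462

2.35856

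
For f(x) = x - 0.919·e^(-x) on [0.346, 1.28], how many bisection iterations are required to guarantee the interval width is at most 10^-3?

10

Initial width b − a = 1.28 − 0.346 = 0.934000.
After n steps the width is (b−a)/2^n; need (b−a)/2^n ≤ 10^-3.
So n ≥ log₂(0.934000/10^-3) = log₂(934.0000) ≈ 9.8673.
Hence n = 10.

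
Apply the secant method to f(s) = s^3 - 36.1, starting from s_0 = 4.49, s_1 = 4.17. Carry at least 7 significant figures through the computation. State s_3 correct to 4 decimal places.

Secant update: s_(k+1) = s_k − f(s_k)·(s_k − s_(k-1))/(f(s_k) − f(s_(k-1))).
f(s_0) = 54.418849, f(s_1) = 36.411713
s_2 = 4.170000 - (36.411713)·(4.170000 - 4.490000)/(36.411713 - (54.418849)) = 3.522937; f(s_2) = 7.623478
s_3 = 3.522937 - (7.623478)·(3.522937 - 4.170000)/(7.623478 - (36.411713)) = 3.351587; f(s_3) = 1.548831

3.3516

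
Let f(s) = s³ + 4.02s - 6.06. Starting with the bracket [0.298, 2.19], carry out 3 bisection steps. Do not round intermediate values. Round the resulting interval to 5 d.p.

[1.00750, 1.24400]

f(0.298000) = -4.835576, f(2.190000) = 13.247259 (opposite signs)
step 1: m = 1.244000, f(m) = 0.866015 > 0 → root in [0.298000, 1.244000]
step 2: m = 0.771000, f(m) = -2.502266 < 0 → root in [0.771000, 1.244000]
step 3: m = 1.007500, f(m) = -0.987181 < 0 → root in [1.007500, 1.244000]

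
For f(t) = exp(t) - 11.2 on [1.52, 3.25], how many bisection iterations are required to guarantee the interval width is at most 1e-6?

21

Initial width b − a = 3.25 − 1.52 = 1.730000.
After n steps the width is (b−a)/2^n; need (b−a)/2^n ≤ 1e-6.
So n ≥ log₂(1.730000/1e-6) = log₂(1730000.0000) ≈ 20.7223.
Hence n = 21.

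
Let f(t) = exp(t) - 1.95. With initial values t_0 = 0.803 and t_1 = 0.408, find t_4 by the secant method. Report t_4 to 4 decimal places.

f(t_0) = 0.282228, f(t_1) = -0.446193
t_2 = 0.408000 - (-0.446193)·(0.408000 - 0.803000)/(-0.446193 - (0.282228)) = 0.649957; f(t_2) = -0.034542
t_3 = 0.649957 - (-0.034542)·(0.649957 - 0.408000)/(-0.034542 - (-0.446193)) = 0.670260; f(t_3) = 0.004745
t_4 = 0.670260 - (0.004745)·(0.670260 - 0.649957)/(0.004745 - (-0.034542)) = 0.667808; f(t_4) = -0.000042

0.6678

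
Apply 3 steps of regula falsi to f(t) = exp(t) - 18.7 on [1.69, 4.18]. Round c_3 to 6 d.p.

2.739966

f(1.690000) = -13.280519, f(4.180000) = 46.665853
step 1: c = 2.241635, f(c) = -9.291302 < 0 → new bracket [2.241635, 4.180000]
step 2: c = 2.563487, f(c) = -5.718998 < 0 → new bracket [2.563487, 4.180000]
step 3: c = 2.739966, f(c) = -3.213540 < 0 → new bracket [2.739966, 4.180000]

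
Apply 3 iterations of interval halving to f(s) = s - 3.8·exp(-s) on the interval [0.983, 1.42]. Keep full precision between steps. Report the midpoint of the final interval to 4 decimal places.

1.1742

f(0.983000) = -0.438910, f(1.420000) = 0.501487 (opposite signs)
step 1: m = 1.201500, f(m) = 0.058678 > 0 → root in [0.983000, 1.201500]
step 2: m = 1.092250, f(m) = -0.182501 < 0 → root in [1.092250, 1.201500]
step 3: m = 1.146875, f(m) = -0.060111 < 0 → root in [1.146875, 1.201500]
Midpoint of [1.146875, 1.201500] = 1.174187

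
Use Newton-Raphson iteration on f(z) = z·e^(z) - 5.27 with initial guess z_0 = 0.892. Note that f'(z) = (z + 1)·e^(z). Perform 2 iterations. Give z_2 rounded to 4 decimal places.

Newton update: z ← z − f(z)/f'(z).
z_0 = 0.892000: f = -3.093516, f' = 4.616489 → z_1 = 0.892000 - (-3.093516)/(4.616489) = 1.562101
z_1 = 1.562101: f = 2.179399, f' = 12.218231 → z_2 = 1.562101 - (2.179399)/(12.218231) = 1.383729

1.3837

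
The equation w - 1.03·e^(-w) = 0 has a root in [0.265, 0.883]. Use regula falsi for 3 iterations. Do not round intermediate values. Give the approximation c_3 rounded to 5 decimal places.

0.57797

False-position update: c = (a·f(b) − b·f(a))/(f(b) − f(a)); replace the endpoint whose sign matches f(c).
f(0.265000) = -0.525222, f(0.883000) = 0.457053
step 1: c = 0.595444, f(c) = 0.027587 > 0 → new bracket [0.265000, 0.595444]
step 2: c = 0.578954, f(c) = 0.001655 > 0 → new bracket [0.265000, 0.578954]
step 3: c = 0.577968, f(c) = 0.000099 > 0 → new bracket [0.265000, 0.577968]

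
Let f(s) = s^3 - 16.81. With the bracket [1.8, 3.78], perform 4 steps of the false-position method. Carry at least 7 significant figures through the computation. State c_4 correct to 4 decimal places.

f(1.800000) = -10.978000, f(3.780000) = 37.200152
step 1: c = 2.251168, f(c) = -5.401627 < 0 → new bracket [2.251168, 3.780000]
step 2: c = 2.445014, f(c) = -2.193480 < 0 → new bracket [2.445014, 3.780000]
step 3: c = 2.519347, f(c) = -0.819423 < 0 → new bracket [2.519347, 3.780000]
step 4: c = 2.546518, f(c) = -0.296462 < 0 → new bracket [2.546518, 3.780000]

2.5465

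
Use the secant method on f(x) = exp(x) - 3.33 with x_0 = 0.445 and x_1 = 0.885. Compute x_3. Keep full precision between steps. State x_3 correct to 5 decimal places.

1.17939

Secant update: x_(k+1) = x_k − f(x_k)·(x_k − x_(k-1))/(f(x_k) − f(x_(k-1))).
f(x_0) = -1.769510, f(x_1) = -0.907016
x_2 = 0.885000 - (-0.907016)·(0.885000 - 0.445000)/(-0.907016 - (-1.769510)) = 1.347713; f(x_2) = 0.518612
x_3 = 1.347713 - (0.518612)·(1.347713 - 0.885000)/(0.518612 - (-0.907016)) = 1.179388; f(x_3) = -0.077617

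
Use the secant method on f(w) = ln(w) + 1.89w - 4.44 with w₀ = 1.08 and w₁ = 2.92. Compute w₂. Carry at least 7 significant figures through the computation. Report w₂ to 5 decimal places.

2.03527

f(w_0) = -2.321839, f(w_1) = 2.150384
w_2 = 2.920000 - (2.150384)·(2.920000 - 1.080000)/(2.150384 - (-2.321839)) = 2.035271; f(w_2) = 0.117291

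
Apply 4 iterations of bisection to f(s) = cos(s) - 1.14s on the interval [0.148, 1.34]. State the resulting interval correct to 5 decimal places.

f(0.148000) = 0.820348, f(1.340000) = -1.298847 (opposite signs)
step 1: m = 0.744000, f(m) = -0.112394 < 0 → root in [0.148000, 0.744000]
step 2: m = 0.446000, f(m) = 0.393740 > 0 → root in [0.446000, 0.744000]
step 3: m = 0.595000, f(m) = 0.149848 > 0 → root in [0.595000, 0.744000]
step 4: m = 0.669500, f(m) = 0.020902 > 0 → root in [0.669500, 0.744000]

[0.66950, 0.74400]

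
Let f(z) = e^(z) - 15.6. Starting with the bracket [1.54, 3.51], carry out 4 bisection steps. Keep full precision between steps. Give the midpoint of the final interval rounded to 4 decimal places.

2.7097

f(1.540000) = -10.935410, f(3.510000) = 17.848268 (opposite signs)
step 1: m = 2.525000, f(m) = -3.109105 < 0 → root in [2.525000, 3.510000]
step 2: m = 3.017500, f(m) = 4.840127 > 0 → root in [2.525000, 3.017500]
step 3: m = 2.771250, f(m) = 0.378595 > 0 → root in [2.525000, 2.771250]
step 4: m = 2.648125, f(m) = -1.472475 < 0 → root in [2.648125, 2.771250]
Midpoint of [2.648125, 2.771250] = 2.709688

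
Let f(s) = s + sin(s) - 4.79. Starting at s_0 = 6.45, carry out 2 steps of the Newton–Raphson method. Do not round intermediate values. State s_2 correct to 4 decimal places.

f'(s) = 1 + cos(s)
s_0 = 6.450000: f = 1.826042, f' = 1.986119 → s_1 = 6.450000 - (1.826042)/(1.986119) = 5.530598
s_1 = 5.530598: f = 0.057068, f' = 1.729923 → s_2 = 5.530598 - (0.057068)/(1.729923) = 5.497609

5.4976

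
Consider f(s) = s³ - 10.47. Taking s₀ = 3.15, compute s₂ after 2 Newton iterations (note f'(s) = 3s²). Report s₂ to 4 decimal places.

Newton update: s ← s − f(s)/f'(s).
s_0 = 3.150000: f = 20.785875, f' = 29.767500 → s_1 = 3.150000 - (20.785875)/(29.767500) = 2.451726
s_1 = 2.451726: f = 4.267226, f' = 18.032879 → s_2 = 2.451726 - (4.267226)/(18.032879) = 2.215090

2.2151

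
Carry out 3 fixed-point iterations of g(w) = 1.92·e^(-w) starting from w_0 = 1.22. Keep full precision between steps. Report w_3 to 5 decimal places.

w_1 = g(1.220000) = 0.566842
w_2 = g(0.566842) = 1.089243
w_3 = g(1.089243) = 0.646024

0.64602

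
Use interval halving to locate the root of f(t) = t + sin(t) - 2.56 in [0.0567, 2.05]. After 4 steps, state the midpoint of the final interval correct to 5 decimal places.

1.61397

f(0.056700) = -2.446630, f(2.050000) = 0.377362 (opposite signs)
step 1: m = 1.053350, f(m) = -0.637565 < 0 → root in [1.053350, 2.050000]
step 2: m = 1.551675, f(m) = -0.008508 < 0 → root in [1.551675, 2.050000]
step 3: m = 1.800837, f(m) = 0.214495 > 0 → root in [1.551675, 1.800837]
step 4: m = 1.676256, f(m) = 0.110701 > 0 → root in [1.551675, 1.676256]
Midpoint of [1.551675, 1.676256] = 1.613966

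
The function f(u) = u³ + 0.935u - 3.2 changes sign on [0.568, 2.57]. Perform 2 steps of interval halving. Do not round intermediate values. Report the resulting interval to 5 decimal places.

[1.06850, 1.56900]

f(0.568000) = -2.485670, f(2.570000) = 16.177543 (opposite signs)
step 1: m = 1.569000, f(m) = 2.129518 > 0 → root in [0.568000, 1.569000]
step 2: m = 1.068500, f(m) = -0.981054 < 0 → root in [1.068500, 1.569000]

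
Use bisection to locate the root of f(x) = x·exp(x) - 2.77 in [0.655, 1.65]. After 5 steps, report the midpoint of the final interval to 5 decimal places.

1.01258

f(0.655000) = -1.509032, f(1.650000) = 5.821517 (opposite signs)
step 1: m = 1.152500, f(m) = 0.878928 > 0 → root in [0.655000, 1.152500]
step 2: m = 0.903750, f(m) = -0.538782 < 0 → root in [0.903750, 1.152500]
step 3: m = 1.028125, f(m) = 0.104451 > 0 → root in [0.903750, 1.028125]
step 4: m = 0.965937, f(m) = -0.232241 < 0 → root in [0.965937, 1.028125]
step 5: m = 0.997031, f(m) = -0.067822 < 0 → root in [0.997031, 1.028125]
Midpoint of [0.997031, 1.028125] = 1.012578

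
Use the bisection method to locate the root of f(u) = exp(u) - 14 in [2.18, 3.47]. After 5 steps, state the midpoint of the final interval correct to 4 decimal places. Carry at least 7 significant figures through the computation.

2.6436

f(2.180000) = -5.153694, f(3.470000) = 18.136742 (opposite signs)
step 1: m = 2.825000, f(m) = 2.860945 > 0 → root in [2.180000, 2.825000]
step 2: m = 2.502500, f(m) = -1.787012 < 0 → root in [2.502500, 2.825000]
step 3: m = 2.663750, f(m) = 0.350001 > 0 → root in [2.502500, 2.663750]
step 4: m = 2.583125, f(m) = -0.761556 < 0 → root in [2.583125, 2.663750]
step 5: m = 2.623438, f(m) = -0.216979 < 0 → root in [2.623438, 2.663750]
Midpoint of [2.623438, 2.663750] = 2.643594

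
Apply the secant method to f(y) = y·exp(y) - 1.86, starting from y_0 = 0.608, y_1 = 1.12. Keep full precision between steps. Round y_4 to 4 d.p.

f(y_0) = -0.743253, f(y_1) = 1.572637
y_2 = 1.120000 - (1.572637)·(1.120000 - 0.608000)/(1.572637 - (-0.743253)) = 0.772319; f(y_2) = -0.188097
y_3 = 0.772319 - (-0.188097)·(0.772319 - 1.120000)/(-0.188097 - (1.572637)) = 0.809462; f(y_3) = -0.041384
y_4 = 0.809462 - (-0.041384)·(0.809462 - 0.772319)/(-0.041384 - (-0.188097)) = 0.819939; f(y_4) = 0.001556

0.8199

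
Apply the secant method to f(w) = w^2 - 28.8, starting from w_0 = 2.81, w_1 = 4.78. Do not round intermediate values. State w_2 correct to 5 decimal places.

f(w_0) = -20.903900, f(w_1) = -5.951600
w_2 = 4.780000 - (-5.951600)·(4.780000 - 2.810000)/(-5.951600 - (-20.903900)) = 5.564137; f(w_2) = 2.159621

5.56414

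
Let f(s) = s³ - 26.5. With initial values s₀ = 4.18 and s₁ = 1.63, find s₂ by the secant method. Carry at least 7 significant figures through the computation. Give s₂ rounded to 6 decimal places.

2.452830

f(s_0) = 46.534632, f(s_1) = -22.169253
s_2 = 1.630000 - (-22.169253)·(1.630000 - 4.180000)/(-22.169253 - (46.534632)) = 2.452830; f(s_2) = -11.742861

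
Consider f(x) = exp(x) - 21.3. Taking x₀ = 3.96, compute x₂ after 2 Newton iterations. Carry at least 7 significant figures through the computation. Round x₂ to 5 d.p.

3.10145

Newton update: x ← x − f(x)/f'(x).
f'(x) = exp(x)
x_0 = 3.960000: f = 31.157326, f' = 52.457326 → x_1 = 3.960000 - (31.157326)/(52.457326) = 3.366044
x_1 = 3.366044: f = 7.663729, f' = 28.963729 → x_2 = 3.366044 - (7.663729)/(28.963729) = 3.101447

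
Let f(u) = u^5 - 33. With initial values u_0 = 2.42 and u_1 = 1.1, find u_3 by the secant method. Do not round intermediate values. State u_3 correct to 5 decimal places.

2.84142

f(u_0) = 49.999759, f(u_1) = -31.389490
u_2 = 1.100000 - (-31.389490)·(1.100000 - 2.420000)/(-31.389490 - (49.999759)) = 1.609086; f(u_2) = -22.213109
u_3 = 1.609086 - (-22.213109)·(1.609086 - 1.100000)/(-22.213109 - (-31.389490)) = 2.841422; f(u_3) = 152.216034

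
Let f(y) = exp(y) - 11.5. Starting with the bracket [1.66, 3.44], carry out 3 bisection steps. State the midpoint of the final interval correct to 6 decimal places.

f(1.660000) = -6.240689, f(3.440000) = 19.686958 (opposite signs)
step 1: m = 2.550000, f(m) = 1.307104 > 0 → root in [1.660000, 2.550000]
step 2: m = 2.105000, f(m) = -3.292897 < 0 → root in [2.105000, 2.550000]
step 3: m = 2.327500, f(m) = -1.247721 < 0 → root in [2.327500, 2.550000]
Midpoint of [2.327500, 2.550000] = 2.438750

2.438750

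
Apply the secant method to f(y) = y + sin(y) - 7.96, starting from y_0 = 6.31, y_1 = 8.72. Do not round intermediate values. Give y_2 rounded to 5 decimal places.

f(y_0) = -1.623189, f(y_1) = 1.407865
y_2 = 8.720000 - (1.407865)·(8.720000 - 6.310000)/(1.407865 - (-1.623189)) = 7.600602; f(y_2) = 0.608673

7.60060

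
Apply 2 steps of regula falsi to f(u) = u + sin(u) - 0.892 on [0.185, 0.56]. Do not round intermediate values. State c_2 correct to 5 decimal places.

f(0.185000) = -0.523053, f(0.560000) = 0.199186
step 1: c = 0.456579, f(c) = 0.005459 > 0 → new bracket [0.185000, 0.456579]
step 2: c = 0.453774, f(c) = 0.000134 > 0 → new bracket [0.185000, 0.453774]

0.45377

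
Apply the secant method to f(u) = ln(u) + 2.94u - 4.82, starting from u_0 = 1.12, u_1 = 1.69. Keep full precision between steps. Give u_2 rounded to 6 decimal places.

f(u_0) = -1.413871, f(u_1) = 0.673329
u_2 = 1.690000 - (0.673329)·(1.690000 - 1.120000)/(0.673329 - (-1.413871)) = 1.506119; f(u_2) = 0.017525

1.506119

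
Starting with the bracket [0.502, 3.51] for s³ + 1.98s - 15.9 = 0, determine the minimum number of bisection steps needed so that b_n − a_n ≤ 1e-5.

19

Initial width b − a = 3.51 − 0.502 = 3.008000.
After n steps the width is (b−a)/2^n; need (b−a)/2^n ≤ 1e-5.
So n ≥ log₂(3.008000/1e-5) = log₂(300800.0000) ≈ 18.1984.
Hence n = 19.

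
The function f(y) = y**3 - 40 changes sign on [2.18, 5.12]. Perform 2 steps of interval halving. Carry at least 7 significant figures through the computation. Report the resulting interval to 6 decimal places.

f(2.180000) = -29.639768, f(5.120000) = 94.217728 (opposite signs)
step 1: m = 3.650000, f(m) = 8.627125 > 0 → root in [2.180000, 3.650000]
step 2: m = 2.915000, f(m) = -15.230589 < 0 → root in [2.915000, 3.650000]

[2.915000, 3.650000]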